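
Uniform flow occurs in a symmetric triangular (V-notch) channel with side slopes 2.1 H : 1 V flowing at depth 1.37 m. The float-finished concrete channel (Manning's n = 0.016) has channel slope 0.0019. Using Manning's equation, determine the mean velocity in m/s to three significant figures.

1.98 m/s

A = z·y² = 2.1×1.37² = 3.941 m²
P = 2y√(1+z²) = 2×1.37×√(1+2.1²) = 6.373 m
R = A/P = 3.941/6.373 = 0.6185 m
Q = (1/n)·A·R^(2/3)·S^(1/2) = (1/0.016) × 3.941 × 0.6185^(2/3) × 0.0019^(1/2) = 7.795 m³/s
V = Q/A = 7.795/3.941 = 1.978 m/s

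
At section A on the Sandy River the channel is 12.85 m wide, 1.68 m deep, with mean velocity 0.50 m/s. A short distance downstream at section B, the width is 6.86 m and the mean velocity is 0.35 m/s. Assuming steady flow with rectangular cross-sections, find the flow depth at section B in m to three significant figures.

4.50 m

Q = A₁V₁ = (12.85×1.68) × 0.50 = 10.79 m³/s
d₂ = Q/(b₂ V₂) = 10.79/(6.86×0.35) = 4.496 m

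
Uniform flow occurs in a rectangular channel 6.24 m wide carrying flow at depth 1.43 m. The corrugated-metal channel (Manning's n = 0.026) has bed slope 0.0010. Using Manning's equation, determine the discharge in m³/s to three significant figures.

A = b·y = 6.24 × 1.43 = 8.923 m²
P = b + 2y = 6.24 + 2×1.43 = 9.100 m
R = A/P = 8.923/9.100 = 0.9806 m
Q = (1/n)·A·R^(2/3)·S^(1/2) = (1/0.026) × 8.923 × 0.9806^(2/3) × 0.0010^(1/2) = 10.71 m³/s

10.7 m³/s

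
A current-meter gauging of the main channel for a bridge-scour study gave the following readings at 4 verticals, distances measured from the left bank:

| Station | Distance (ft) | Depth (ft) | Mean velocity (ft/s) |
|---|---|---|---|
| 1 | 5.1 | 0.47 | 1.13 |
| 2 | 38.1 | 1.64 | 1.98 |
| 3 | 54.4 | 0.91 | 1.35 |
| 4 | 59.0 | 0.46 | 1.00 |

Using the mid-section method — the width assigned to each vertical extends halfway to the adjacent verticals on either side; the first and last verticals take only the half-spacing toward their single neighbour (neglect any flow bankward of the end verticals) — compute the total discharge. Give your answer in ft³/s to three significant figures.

103 ft³/s

w_1 = (38.1 − 5.1)/2 = 16.5 ft; q_1 = 1.13 × 0.47 × 16.5 = 8.763 ft³/s
w_2 = (54.4 − 5.1)/2 = 24.65 ft; q_2 = 1.98 × 1.64 × 24.65 = 80.04 ft³/s
w_3 = (59.0 − 38.1)/2 = 10.45 ft; q_3 = 1.35 × 0.91 × 10.45 = 12.84 ft³/s
w_4 = (59.0 − 54.4)/2 = 2.3 ft; q_4 = 1.00 × 0.46 × 2.3 = 1.058 ft³/s
Q = Σ qᵢ = 102.7 ft³/s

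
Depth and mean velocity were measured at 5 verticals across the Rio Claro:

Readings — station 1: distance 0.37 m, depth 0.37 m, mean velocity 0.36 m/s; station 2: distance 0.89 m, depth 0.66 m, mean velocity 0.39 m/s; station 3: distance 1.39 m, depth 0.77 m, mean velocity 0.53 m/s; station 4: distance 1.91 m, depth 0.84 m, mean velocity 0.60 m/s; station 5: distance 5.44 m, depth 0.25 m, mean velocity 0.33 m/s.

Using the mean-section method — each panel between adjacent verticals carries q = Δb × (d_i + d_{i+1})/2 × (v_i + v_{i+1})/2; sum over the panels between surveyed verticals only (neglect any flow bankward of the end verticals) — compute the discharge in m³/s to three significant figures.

1.40 m³/s

Panel 1-2: Δb = 0.52 m, d̄ = (0.37+0.66)/2 = 0.515, v̄ = (0.36+0.39)/2 = 0.375 → q = 0.52×0.515×0.375 = 0.1004 m³/s
Panel 2-3: Δb = 0.5 m, d̄ = (0.66+0.77)/2 = 0.715, v̄ = (0.39+0.53)/2 = 0.46 → q = 0.5×0.715×0.46 = 0.1645 m³/s
Panel 3-4: Δb = 0.52 m, d̄ = (0.77+0.84)/2 = 0.805, v̄ = (0.53+0.60)/2 = 0.565 → q = 0.52×0.805×0.565 = 0.2365 m³/s
Panel 4-5: Δb = 3.53 m, d̄ = (0.84+0.25)/2 = 0.545, v̄ = (0.60+0.33)/2 = 0.465 → q = 3.53×0.545×0.465 = 0.8946 m³/s
Q = Σ q = 1.396 m³/s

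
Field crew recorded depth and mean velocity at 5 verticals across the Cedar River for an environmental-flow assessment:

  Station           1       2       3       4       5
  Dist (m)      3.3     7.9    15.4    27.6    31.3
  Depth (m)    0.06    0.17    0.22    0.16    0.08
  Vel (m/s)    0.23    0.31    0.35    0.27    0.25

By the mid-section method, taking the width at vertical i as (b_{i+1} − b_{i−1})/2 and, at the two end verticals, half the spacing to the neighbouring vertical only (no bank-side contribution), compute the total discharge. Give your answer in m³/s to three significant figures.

w_1 = (7.9 − 3.3)/2 = 2.3 m; q_1 = 0.23 × 0.06 × 2.3 = 0.03174 m³/s
w_2 = (15.4 − 3.3)/2 = 6.05 m; q_2 = 0.31 × 0.17 × 6.05 = 0.3188 m³/s
w_3 = (27.6 − 7.9)/2 = 9.85 m; q_3 = 0.35 × 0.22 × 9.85 = 0.7585 m³/s
w_4 = (31.3 − 15.4)/2 = 7.95 m; q_4 = 0.27 × 0.16 × 7.95 = 0.3434 m³/s
w_5 = (31.3 − 27.6)/2 = 1.85 m; q_5 = 0.25 × 0.08 × 1.85 = 0.03700 m³/s
Q = Σ qᵢ = 1.489 m³/s

1.49 m³/s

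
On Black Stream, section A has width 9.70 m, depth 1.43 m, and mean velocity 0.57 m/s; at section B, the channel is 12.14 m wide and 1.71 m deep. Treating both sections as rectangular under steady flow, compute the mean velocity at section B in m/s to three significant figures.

Q = A₁V₁ = (9.70×1.43) × 0.57 = 7.906 m³/s
A₂ = 12.14 × 1.71 = 20.76 m²
V₂ = Q/A₂ = 7.906/20.76 = 0.3809 m/s

0.381 m/s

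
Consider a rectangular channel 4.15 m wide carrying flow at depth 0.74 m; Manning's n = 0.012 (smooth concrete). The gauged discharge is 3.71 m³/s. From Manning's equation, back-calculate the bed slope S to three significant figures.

0.000472

A = b·y = 4.15 × 0.74 = 3.071 m²
P = b + 2y = 4.15 + 2×0.74 = 5.630 m
R = A/P = 3.071/5.630 = 0.5455 m
S = (Q·n / (1·A·R^(2/3)))² = (3.71×0.012 / (1×3.071×0.6676))² = 0.0004715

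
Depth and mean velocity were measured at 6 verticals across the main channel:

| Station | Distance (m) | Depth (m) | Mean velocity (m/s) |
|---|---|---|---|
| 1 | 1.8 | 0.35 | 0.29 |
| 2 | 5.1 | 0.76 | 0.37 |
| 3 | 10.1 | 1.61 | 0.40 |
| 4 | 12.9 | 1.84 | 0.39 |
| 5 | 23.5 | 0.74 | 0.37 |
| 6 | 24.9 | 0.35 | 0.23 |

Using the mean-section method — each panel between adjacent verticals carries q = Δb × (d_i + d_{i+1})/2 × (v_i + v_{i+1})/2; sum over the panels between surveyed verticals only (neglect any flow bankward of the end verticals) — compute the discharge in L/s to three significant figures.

Panel 1-2: Δb = 3.3 m, d̄ = (0.35+0.76)/2 = 0.555, v̄ = (0.29+0.37)/2 = 0.33 → q = 3.3×0.555×0.33 = 0.6044 m³/s
Panel 2-3: Δb = 5 m, d̄ = (0.76+1.61)/2 = 1.185, v̄ = (0.37+0.40)/2 = 0.385 → q = 5×1.185×0.385 = 2.281 m³/s
Panel 3-4: Δb = 2.8 m, d̄ = (1.61+1.84)/2 = 1.725, v̄ = (0.40+0.39)/2 = 0.395 → q = 2.8×1.725×0.395 = 1.908 m³/s
Panel 4-5: Δb = 10.6 m, d̄ = (1.84+0.74)/2 = 1.29, v̄ = (0.39+0.37)/2 = 0.38 → q = 10.6×1.29×0.38 = 5.196 m³/s
Panel 5-6: Δb = 1.4 m, d̄ = (0.74+0.35)/2 = 0.545, v̄ = (0.37+0.23)/2 = 0.3 → q = 1.4×0.545×0.3 = 0.2289 m³/s
Q = Σ q = 10.22 m³/s
= 10.22 × 1000 = 10220 L/s

10200 L/s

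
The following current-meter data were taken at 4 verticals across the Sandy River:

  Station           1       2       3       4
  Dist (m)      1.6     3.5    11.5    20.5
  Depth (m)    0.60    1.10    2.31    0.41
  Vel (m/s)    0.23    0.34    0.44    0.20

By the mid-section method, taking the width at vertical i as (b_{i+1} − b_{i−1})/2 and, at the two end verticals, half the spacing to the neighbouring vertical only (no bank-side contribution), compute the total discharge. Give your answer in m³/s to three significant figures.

w_1 = (3.5 − 1.6)/2 = 0.95 m; q_1 = 0.23 × 0.60 × 0.95 = 0.1311 m³/s
w_2 = (11.5 − 1.6)/2 = 4.95 m; q_2 = 0.34 × 1.10 × 4.95 = 1.851 m³/s
w_3 = (20.5 − 3.5)/2 = 8.5 m; q_3 = 0.44 × 2.31 × 8.5 = 8.639 m³/s
w_4 = (20.5 − 11.5)/2 = 4.5 m; q_4 = 0.20 × 0.41 × 4.5 = 0.3690 m³/s
Q = Σ qᵢ = 10.99 m³/s

11.0 m³/s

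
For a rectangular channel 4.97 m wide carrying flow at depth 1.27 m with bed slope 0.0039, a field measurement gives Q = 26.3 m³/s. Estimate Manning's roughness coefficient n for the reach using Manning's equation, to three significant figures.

0.0133

A = b·y = 4.97 × 1.27 = 6.312 m²
P = b + 2y = 4.97 + 2×1.27 = 7.510 m
R = A/P = 6.312/7.510 = 0.8405 m
n = (1/Q)·A·R^(2/3)·S^(1/2) = (1/26.3) × 6.312 × 0.8906 × 0.06245 = 0.01335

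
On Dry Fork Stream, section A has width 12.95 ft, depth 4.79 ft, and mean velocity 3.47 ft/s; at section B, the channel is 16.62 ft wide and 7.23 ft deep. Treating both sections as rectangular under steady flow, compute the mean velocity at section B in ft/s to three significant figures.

Q = A₁V₁ = (12.95×4.79) × 3.47 = 215.2 ft³/s
A₂ = 16.62 × 7.23 = 120.2 ft²
V₂ = Q/A₂ = 215.2/120.2 = 1.791 ft/s

1.79 ft/s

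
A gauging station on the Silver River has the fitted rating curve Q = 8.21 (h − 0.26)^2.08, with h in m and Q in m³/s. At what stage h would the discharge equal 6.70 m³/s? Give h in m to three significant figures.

1.17 m

h − h₀ = (Q/C)^(1/b) = (6.70/8.21)^(1/2.08) = 0.9069 m
h = 0.26 + 0.9069 = 1.167 m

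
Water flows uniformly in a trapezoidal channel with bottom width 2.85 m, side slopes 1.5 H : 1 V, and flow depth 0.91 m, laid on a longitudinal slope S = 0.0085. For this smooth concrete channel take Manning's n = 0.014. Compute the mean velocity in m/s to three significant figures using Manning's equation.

A = (b + z·y)·y = (2.85 + 1.5×0.91)×0.91 = 3.836 m²
P = b + 2y√(1+z²) = 2.85 + 2×0.91×√(1+1.5²) = 6.131 m
R = A/P = 3.836/6.131 = 0.6256 m
Q = (1/n)·A·R^(2/3)·S^(1/2) = (1/0.014) × 3.836 × 0.6256^(2/3) × 0.0085^(1/2) = 18.48 m³/s
V = Q/A = 18.48/3.836 = 4.817 m/s

4.82 m/s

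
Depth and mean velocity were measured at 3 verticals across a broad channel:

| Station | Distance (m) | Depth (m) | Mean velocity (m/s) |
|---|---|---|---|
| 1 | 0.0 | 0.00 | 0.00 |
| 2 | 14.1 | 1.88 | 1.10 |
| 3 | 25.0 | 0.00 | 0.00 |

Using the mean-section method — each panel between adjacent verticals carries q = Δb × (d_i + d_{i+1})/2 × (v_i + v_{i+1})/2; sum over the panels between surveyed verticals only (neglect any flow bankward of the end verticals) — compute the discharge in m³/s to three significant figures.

Panel 1-2: Δb = 14.1 m, d̄ = (0.00+1.88)/2 = 0.94, v̄ = (0.00+1.10)/2 = 0.55 → q = 14.1×0.94×0.55 = 7.290 m³/s
Panel 2-3: Δb = 10.9 m, d̄ = (1.88+0.00)/2 = 0.94, v̄ = (1.10+0.00)/2 = 0.55 → q = 10.9×0.94×0.55 = 5.635 m³/s
Q = Σ q = 12.93 m³/s

12.9 m³/s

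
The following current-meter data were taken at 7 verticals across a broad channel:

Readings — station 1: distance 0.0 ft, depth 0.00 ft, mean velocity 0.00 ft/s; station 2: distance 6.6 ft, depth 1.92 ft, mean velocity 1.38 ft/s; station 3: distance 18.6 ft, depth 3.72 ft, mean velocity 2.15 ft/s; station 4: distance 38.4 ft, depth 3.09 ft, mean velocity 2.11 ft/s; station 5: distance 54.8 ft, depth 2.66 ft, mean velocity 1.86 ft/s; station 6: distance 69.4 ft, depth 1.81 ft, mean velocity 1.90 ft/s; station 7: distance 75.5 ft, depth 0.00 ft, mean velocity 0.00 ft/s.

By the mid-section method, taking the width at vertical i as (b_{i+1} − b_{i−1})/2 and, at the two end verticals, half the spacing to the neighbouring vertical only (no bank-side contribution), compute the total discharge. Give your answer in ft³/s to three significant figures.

382 ft³/s

w_2 = (18.6 − 0.0)/2 = 9.3 ft; q_2 = 1.38 × 1.92 × 9.3 = 24.64 ft³/s
w_3 = (38.4 − 6.6)/2 = 15.9 ft; q_3 = 2.15 × 3.72 × 15.9 = 127.2 ft³/s
w_4 = (54.8 − 18.6)/2 = 18.1 ft; q_4 = 2.11 × 3.09 × 18.1 = 118.0 ft³/s
w_5 = (69.4 − 38.4)/2 = 15.5 ft; q_5 = 1.86 × 2.66 × 15.5 = 76.69 ft³/s
w_6 = (75.5 − 54.8)/2 = 10.35 ft; q_6 = 1.90 × 1.81 × 10.35 = 35.59 ft³/s
Stations 1, 7 contribute zero (depth or velocity is 0).
Q = Σ qᵢ = 382.1 ft³/s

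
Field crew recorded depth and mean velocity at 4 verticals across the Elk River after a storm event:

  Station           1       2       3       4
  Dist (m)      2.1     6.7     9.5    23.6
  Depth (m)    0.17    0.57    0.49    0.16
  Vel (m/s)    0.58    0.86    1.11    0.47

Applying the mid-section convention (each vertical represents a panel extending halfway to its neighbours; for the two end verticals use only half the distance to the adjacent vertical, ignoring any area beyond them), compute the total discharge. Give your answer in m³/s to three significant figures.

7.17 m³/s

w_1 = (6.7 − 2.1)/2 = 2.3 m; q_1 = 0.58 × 0.17 × 2.3 = 0.2268 m³/s
w_2 = (9.5 − 2.1)/2 = 3.7 m; q_2 = 0.86 × 0.57 × 3.7 = 1.814 m³/s
w_3 = (23.6 − 6.7)/2 = 8.45 m; q_3 = 1.11 × 0.49 × 8.45 = 4.596 m³/s
w_4 = (23.6 − 9.5)/2 = 7.05 m; q_4 = 0.47 × 0.16 × 7.05 = 0.5302 m³/s
Q = Σ qᵢ = 7.167 m³/s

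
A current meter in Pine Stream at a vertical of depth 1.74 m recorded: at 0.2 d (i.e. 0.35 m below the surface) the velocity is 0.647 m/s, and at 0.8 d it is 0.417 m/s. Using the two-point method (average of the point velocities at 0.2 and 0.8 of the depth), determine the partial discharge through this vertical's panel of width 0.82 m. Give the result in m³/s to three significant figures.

v̄ = (0.647 + 0.417) / 2 = 0.5320 m/s
q = v̄ × d × w = 0.5320 × 1.74 × 0.82 = 0.7591 m³/s

0.759 m³/s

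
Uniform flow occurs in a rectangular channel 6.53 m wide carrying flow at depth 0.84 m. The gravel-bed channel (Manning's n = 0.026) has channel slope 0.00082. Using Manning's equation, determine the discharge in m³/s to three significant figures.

4.62 m³/s

A = b·y = 6.53 × 0.84 = 5.485 m²
P = b + 2y = 6.53 + 2×0.84 = 8.210 m
R = A/P = 5.485/8.210 = 0.6681 m
Q = (1/n)·A·R^(2/3)·S^(1/2) = (1/0.026) × 5.485 × 0.6681^(2/3) × 0.00082^(1/2) = 4.617 m³/s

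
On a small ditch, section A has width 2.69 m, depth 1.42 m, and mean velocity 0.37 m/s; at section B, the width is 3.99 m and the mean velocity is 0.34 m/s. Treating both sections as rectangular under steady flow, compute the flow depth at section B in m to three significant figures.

1.04 m

Q = A₁V₁ = (2.69×1.42) × 0.37 = 1.413 m³/s
d₂ = Q/(b₂ V₂) = 1.413/(3.99×0.34) = 1.042 m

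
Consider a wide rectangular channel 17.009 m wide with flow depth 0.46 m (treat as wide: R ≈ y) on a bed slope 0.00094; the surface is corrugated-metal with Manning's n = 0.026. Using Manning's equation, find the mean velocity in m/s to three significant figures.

0.703 m/s

A = b·y = 17.009 × 0.46 = 7.824 m²
Wide channel: R ≈ y = 0.46 m
Q = (1/n)·A·R^(2/3)·S^(1/2) = (1/0.026) × 7.824 × 0.4600^(2/3) × 0.00094^(1/2) = 5.498 m³/s
V = Q/A = 5.498/7.824 = 0.7027 m/s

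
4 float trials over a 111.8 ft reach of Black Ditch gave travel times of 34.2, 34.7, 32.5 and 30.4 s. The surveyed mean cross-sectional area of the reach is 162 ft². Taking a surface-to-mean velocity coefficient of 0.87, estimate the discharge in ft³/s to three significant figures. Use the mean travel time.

478 ft³/s

t̄ = (34.2 + 34.7 + 32.5 + 30.4) / 4 = 32.95 s
v_surface = L / t̄ = 111.8 / 32.95 = 3.393 ft/s
v_mean = 0.87 × 3.393 = 2.952 ft/s
Q = A × v_mean = 162 × 2.952 = 478.2 ft³/s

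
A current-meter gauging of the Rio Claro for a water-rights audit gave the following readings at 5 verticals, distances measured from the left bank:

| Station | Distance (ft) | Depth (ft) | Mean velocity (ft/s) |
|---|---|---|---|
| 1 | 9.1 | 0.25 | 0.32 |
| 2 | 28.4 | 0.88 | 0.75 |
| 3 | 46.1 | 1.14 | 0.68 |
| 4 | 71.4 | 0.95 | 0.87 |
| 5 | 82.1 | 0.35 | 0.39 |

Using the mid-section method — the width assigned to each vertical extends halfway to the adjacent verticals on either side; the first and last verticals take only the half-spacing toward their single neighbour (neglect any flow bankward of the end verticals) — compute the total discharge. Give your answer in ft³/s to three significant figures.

w_1 = (28.4 − 9.1)/2 = 9.65 ft; q_1 = 0.32 × 0.25 × 9.65 = 0.7720 ft³/s
w_2 = (46.1 − 9.1)/2 = 18.5 ft; q_2 = 0.75 × 0.88 × 18.5 = 12.21 ft³/s
w_3 = (71.4 − 28.4)/2 = 21.5 ft; q_3 = 0.68 × 1.14 × 21.5 = 16.67 ft³/s
w_4 = (82.1 − 46.1)/2 = 18 ft; q_4 = 0.87 × 0.95 × 18 = 14.88 ft³/s
w_5 = (82.1 − 71.4)/2 = 5.35 ft; q_5 = 0.39 × 0.35 × 5.35 = 0.7303 ft³/s
Q = Σ qᵢ = 45.26 ft³/s

45.3 ft³/s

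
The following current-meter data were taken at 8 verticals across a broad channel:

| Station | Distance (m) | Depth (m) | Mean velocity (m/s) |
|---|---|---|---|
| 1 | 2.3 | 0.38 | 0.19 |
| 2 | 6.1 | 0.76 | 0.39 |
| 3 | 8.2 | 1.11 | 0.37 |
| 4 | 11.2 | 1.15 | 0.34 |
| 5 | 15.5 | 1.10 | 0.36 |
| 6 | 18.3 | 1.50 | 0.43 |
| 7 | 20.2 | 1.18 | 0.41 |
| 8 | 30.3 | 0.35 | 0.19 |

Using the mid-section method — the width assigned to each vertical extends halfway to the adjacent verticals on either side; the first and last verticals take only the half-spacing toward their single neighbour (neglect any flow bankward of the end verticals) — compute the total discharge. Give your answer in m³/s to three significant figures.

9.65 m³/s

w_1 = (6.1 − 2.3)/2 = 1.9 m; q_1 = 0.19 × 0.38 × 1.9 = 0.1372 m³/s
w_2 = (8.2 − 2.3)/2 = 2.95 m; q_2 = 0.39 × 0.76 × 2.95 = 0.8744 m³/s
w_3 = (11.2 − 6.1)/2 = 2.55 m; q_3 = 0.37 × 1.11 × 2.55 = 1.047 m³/s
w_4 = (15.5 − 8.2)/2 = 3.65 m; q_4 = 0.34 × 1.15 × 3.65 = 1.427 m³/s
w_5 = (18.3 − 11.2)/2 = 3.55 m; q_5 = 0.36 × 1.10 × 3.55 = 1.406 m³/s
w_6 = (20.2 − 15.5)/2 = 2.35 m; q_6 = 0.43 × 1.50 × 2.35 = 1.516 m³/s
w_7 = (30.3 − 18.3)/2 = 6 m; q_7 = 0.41 × 1.18 × 6 = 2.903 m³/s
w_8 = (30.3 − 20.2)/2 = 5.05 m; q_8 = 0.19 × 0.35 × 5.05 = 0.3358 m³/s
Q = Σ qᵢ = 9.646 m³/s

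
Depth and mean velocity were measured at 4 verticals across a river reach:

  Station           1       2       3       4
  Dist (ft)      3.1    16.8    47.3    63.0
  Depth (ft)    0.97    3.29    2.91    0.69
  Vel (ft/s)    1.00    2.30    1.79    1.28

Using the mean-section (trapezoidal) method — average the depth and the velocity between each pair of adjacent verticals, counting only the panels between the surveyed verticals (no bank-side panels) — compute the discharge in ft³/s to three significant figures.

Panel 1-2: Δb = 13.7 ft, d̄ = (0.97+3.29)/2 = 2.13, v̄ = (1.00+2.30)/2 = 1.65 → q = 13.7×2.13×1.65 = 48.15 ft³/s
Panel 2-3: Δb = 30.5 ft, d̄ = (3.29+2.91)/2 = 3.1, v̄ = (2.30+1.79)/2 = 2.045 → q = 30.5×3.1×2.045 = 193.4 ft³/s
Panel 3-4: Δb = 15.7 ft, d̄ = (2.91+0.69)/2 = 1.8, v̄ = (1.79+1.28)/2 = 1.535 → q = 15.7×1.8×1.535 = 43.38 ft³/s
Q = Σ q = 284.9 ft³/s

285 ft³/s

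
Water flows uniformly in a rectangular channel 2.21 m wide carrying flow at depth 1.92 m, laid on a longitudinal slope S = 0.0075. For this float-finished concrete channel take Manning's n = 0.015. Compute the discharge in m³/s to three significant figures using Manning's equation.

A = b·y = 2.21 × 1.92 = 4.243 m²
P = b + 2y = 2.21 + 2×1.92 = 6.050 m
R = A/P = 4.243/6.050 = 0.7014 m
Q = (1/n)·A·R^(2/3)·S^(1/2) = (1/0.015) × 4.243 × 0.7014^(2/3) × 0.0075^(1/2) = 19.34 m³/s

19.3 m³/s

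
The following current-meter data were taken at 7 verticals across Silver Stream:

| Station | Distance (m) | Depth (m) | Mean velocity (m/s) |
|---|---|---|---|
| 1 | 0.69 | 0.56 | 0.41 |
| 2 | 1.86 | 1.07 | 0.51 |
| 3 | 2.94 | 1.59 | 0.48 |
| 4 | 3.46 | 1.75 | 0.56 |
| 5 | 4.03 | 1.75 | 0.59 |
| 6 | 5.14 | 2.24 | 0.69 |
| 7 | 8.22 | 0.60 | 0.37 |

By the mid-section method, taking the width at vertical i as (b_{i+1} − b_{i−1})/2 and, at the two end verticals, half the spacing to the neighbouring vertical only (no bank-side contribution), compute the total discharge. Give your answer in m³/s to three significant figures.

6.34 m³/s

w_1 = (1.86 − 0.69)/2 = 0.585 m; q_1 = 0.41 × 0.56 × 0.585 = 0.1343 m³/s
w_2 = (2.94 − 0.69)/2 = 1.125 m; q_2 = 0.51 × 1.07 × 1.125 = 0.6139 m³/s
w_3 = (3.46 − 1.86)/2 = 0.8 m; q_3 = 0.48 × 1.59 × 0.8 = 0.6106 m³/s
w_4 = (4.03 − 2.94)/2 = 0.545 m; q_4 = 0.56 × 1.75 × 0.545 = 0.5341 m³/s
w_5 = (5.14 − 3.46)/2 = 0.84 m; q_5 = 0.59 × 1.75 × 0.84 = 0.8673 m³/s
w_6 = (8.22 − 4.03)/2 = 2.095 m; q_6 = 0.69 × 2.24 × 2.095 = 3.238 m³/s
w_7 = (8.22 − 5.14)/2 = 1.54 m; q_7 = 0.37 × 0.60 × 1.54 = 0.3419 m³/s
Q = Σ qᵢ = 6.340 m³/s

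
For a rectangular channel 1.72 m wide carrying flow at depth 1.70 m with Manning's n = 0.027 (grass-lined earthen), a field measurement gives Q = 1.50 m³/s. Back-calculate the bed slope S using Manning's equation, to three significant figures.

0.000405

A = b·y = 1.72 × 1.70 = 2.924 m²
P = b + 2y = 1.72 + 2×1.70 = 5.120 m
R = A/P = 2.924/5.120 = 0.5711 m
S = (Q·n / (1·A·R^(2/3)))² = (1.50×0.027 / (1×2.924×0.6883))² = 0.0004049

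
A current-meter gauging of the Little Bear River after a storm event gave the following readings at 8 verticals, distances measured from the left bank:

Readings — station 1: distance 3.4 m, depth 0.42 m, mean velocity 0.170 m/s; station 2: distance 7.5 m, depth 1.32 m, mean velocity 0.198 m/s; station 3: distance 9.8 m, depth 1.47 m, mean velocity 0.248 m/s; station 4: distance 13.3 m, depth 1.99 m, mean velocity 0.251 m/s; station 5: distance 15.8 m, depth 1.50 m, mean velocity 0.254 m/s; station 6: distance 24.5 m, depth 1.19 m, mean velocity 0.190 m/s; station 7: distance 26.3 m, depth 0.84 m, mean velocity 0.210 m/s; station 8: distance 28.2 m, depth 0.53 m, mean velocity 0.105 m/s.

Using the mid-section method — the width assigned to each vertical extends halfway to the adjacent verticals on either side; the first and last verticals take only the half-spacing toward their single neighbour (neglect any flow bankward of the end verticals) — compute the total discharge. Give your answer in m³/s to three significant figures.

w_1 = (7.5 − 3.4)/2 = 2.05 m; q_1 = 0.170 × 0.42 × 2.05 = 0.1464 m³/s
w_2 = (9.8 − 3.4)/2 = 3.2 m; q_2 = 0.198 × 1.32 × 3.2 = 0.8364 m³/s
w_3 = (13.3 − 7.5)/2 = 2.9 m; q_3 = 0.248 × 1.47 × 2.9 = 1.057 m³/s
w_4 = (15.8 − 9.8)/2 = 3 m; q_4 = 0.251 × 1.99 × 3 = 1.498 m³/s
w_5 = (24.5 − 13.3)/2 = 5.6 m; q_5 = 0.254 × 1.50 × 5.6 = 2.134 m³/s
w_6 = (26.3 − 15.8)/2 = 5.25 m; q_6 = 0.190 × 1.19 × 5.25 = 1.187 m³/s
w_7 = (28.2 − 24.5)/2 = 1.85 m; q_7 = 0.210 × 0.84 × 1.85 = 0.3263 m³/s
w_8 = (28.2 − 26.3)/2 = 0.95 m; q_8 = 0.105 × 0.53 × 0.95 = 0.05287 m³/s
Q = Σ qᵢ = 7.238 m³/s

7.24 m³/s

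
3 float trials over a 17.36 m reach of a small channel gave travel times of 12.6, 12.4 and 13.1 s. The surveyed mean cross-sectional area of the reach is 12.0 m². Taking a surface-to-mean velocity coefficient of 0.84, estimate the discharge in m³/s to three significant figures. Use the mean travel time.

t̄ = (12.6 + 12.4 + 13.1) / 3 = 12.7 s
v_surface = L / t̄ = 17.36 / 12.7 = 1.367 m/s
v_mean = 0.84 × 1.367 = 1.148 m/s
Q = A × v_mean = 12.0 × 1.148 = 13.78 m³/s

13.8 m³/s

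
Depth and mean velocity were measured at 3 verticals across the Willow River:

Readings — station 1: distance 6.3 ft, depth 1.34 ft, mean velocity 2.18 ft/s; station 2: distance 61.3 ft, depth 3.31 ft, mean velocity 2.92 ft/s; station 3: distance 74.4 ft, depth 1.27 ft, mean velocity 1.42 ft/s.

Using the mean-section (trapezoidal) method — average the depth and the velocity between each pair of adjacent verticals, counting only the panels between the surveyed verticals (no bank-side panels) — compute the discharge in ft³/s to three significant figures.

391 ft³/s

Panel 1-2: Δb = 55 ft, d̄ = (1.34+3.31)/2 = 2.325, v̄ = (2.18+2.92)/2 = 2.55 → q = 55×2.325×2.55 = 326.1 ft³/s
Panel 2-3: Δb = 13.1 ft, d̄ = (3.31+1.27)/2 = 2.29, v̄ = (2.92+1.42)/2 = 2.17 → q = 13.1×2.29×2.17 = 65.10 ft³/s
Q = Σ q = 391.2 ft³/s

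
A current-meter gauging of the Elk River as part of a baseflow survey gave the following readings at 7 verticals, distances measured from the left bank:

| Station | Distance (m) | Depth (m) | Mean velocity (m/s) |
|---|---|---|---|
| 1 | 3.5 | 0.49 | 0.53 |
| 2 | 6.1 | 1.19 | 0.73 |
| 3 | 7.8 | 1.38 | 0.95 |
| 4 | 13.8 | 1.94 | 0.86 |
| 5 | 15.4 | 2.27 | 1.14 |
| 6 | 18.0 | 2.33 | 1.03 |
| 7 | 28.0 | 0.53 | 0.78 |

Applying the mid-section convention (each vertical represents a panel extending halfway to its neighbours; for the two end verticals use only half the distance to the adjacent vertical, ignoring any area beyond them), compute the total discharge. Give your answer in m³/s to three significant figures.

36.2 m³/s

w_1 = (6.1 − 3.5)/2 = 1.3 m; q_1 = 0.53 × 0.49 × 1.3 = 0.3376 m³/s
w_2 = (7.8 − 3.5)/2 = 2.15 m; q_2 = 0.73 × 1.19 × 2.15 = 1.868 m³/s
w_3 = (13.8 − 6.1)/2 = 3.85 m; q_3 = 0.95 × 1.38 × 3.85 = 5.047 m³/s
w_4 = (15.4 − 7.8)/2 = 3.8 m; q_4 = 0.86 × 1.94 × 3.8 = 6.340 m³/s
w_5 = (18.0 − 13.8)/2 = 2.1 m; q_5 = 1.14 × 2.27 × 2.1 = 5.434 m³/s
w_6 = (28.0 − 15.4)/2 = 6.3 m; q_6 = 1.03 × 2.33 × 6.3 = 15.12 m³/s
w_7 = (28.0 − 18.0)/2 = 5 m; q_7 = 0.78 × 0.53 × 5 = 2.067 m³/s
Q = Σ qᵢ = 36.21 m³/s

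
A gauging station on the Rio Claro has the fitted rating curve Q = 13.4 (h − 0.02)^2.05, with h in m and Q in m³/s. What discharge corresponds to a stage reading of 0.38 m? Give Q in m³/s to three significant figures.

1.65 m³/s

Q = 13.4 × (0.38 − 0.02)^2.05 = 13.4 × 0.36^2.05 = 1.650 m³/s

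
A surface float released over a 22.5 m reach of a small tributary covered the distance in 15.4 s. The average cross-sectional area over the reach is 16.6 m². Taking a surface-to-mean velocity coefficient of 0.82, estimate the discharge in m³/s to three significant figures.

v_surface = L / t̄ = 22.5 / 15.4 = 1.461 m/s
v_mean = 0.82 × 1.461 = 1.198 m/s
Q = A × v_mean = 16.6 × 1.198 = 19.89 m³/s

19.9 m³/s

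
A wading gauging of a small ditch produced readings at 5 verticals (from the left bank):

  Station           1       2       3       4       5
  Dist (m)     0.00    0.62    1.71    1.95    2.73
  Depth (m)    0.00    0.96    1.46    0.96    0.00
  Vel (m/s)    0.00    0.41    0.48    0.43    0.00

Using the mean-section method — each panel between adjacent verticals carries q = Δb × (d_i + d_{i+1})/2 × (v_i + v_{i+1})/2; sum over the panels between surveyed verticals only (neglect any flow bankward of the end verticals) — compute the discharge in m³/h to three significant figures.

Panel 1-2: Δb = 0.62 m, d̄ = (0.00+0.96)/2 = 0.48, v̄ = (0.00+0.41)/2 = 0.205 → q = 0.62×0.48×0.205 = 0.06101 m³/s
Panel 2-3: Δb = 1.09 m, d̄ = (0.96+1.46)/2 = 1.21, v̄ = (0.41+0.48)/2 = 0.445 → q = 1.09×1.21×0.445 = 0.5869 m³/s
Panel 3-4: Δb = 0.24 m, d̄ = (1.46+0.96)/2 = 1.21, v̄ = (0.48+0.43)/2 = 0.455 → q = 0.24×1.21×0.455 = 0.1321 m³/s
Panel 4-5: Δb = 0.78 m, d̄ = (0.96+0.00)/2 = 0.48, v̄ = (0.43+0.00)/2 = 0.215 → q = 0.78×0.48×0.215 = 0.08050 m³/s
Q = Σ q = 0.8605 m³/s
= 0.8605 × 3600 = 3098 m³/h

3100 m³/h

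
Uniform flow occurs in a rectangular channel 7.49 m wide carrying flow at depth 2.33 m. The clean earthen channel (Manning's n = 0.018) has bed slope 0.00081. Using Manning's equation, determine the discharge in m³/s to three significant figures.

35.1 m³/s

A = b·y = 7.49 × 2.33 = 17.45 m²
P = b + 2y = 7.49 + 2×2.33 = 12.15 m
R = A/P = 17.45/12.15 = 1.436 m
Q = (1/n)·A·R^(2/3)·S^(1/2) = (1/0.018) × 17.45 × 1.436^(2/3) × 0.00081^(1/2) = 35.13 m³/s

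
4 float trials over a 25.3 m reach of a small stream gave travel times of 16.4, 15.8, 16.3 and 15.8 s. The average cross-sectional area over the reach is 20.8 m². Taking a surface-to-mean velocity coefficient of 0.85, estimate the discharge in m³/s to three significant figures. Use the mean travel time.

t̄ = (16.4 + 15.8 + 16.3 + 15.8) / 4 = 16.075 s
v_surface = L / t̄ = 25.3 / 16.075 = 1.574 m/s
v_mean = 0.85 × 1.574 = 1.338 m/s
Q = A × v_mean = 20.8 × 1.338 = 27.83 m³/s

27.8 m³/s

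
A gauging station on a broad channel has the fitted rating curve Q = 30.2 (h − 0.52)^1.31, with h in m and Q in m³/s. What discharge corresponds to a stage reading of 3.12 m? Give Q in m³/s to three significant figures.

Q = 30.2 × (3.12 − 0.52)^1.31 = 30.2 × 2.6^1.31 = 105.6 m³/s

106 m³/s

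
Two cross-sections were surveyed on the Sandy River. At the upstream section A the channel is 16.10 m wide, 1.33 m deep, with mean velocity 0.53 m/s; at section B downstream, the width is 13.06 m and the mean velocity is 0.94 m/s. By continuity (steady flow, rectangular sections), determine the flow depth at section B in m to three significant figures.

0.924 m

Q = A₁V₁ = (16.10×1.33) × 0.53 = 11.35 m³/s
d₂ = Q/(b₂ V₂) = 11.35/(13.06×0.94) = 0.9244 m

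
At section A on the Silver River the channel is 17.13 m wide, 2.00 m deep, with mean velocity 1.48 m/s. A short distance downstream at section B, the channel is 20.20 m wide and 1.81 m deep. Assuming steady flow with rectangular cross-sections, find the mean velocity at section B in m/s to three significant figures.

1.39 m/s

Q = A₁V₁ = (17.13×2.00) × 1.48 = 50.70 m³/s
A₂ = 20.20 × 1.81 = 36.56 m²
V₂ = Q/A₂ = 50.70/36.56 = 1.387 m/s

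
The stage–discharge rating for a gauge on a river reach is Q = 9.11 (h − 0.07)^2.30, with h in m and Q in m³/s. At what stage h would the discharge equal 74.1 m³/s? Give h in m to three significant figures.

2.56 m

h − h₀ = (Q/C)^(1/b) = (74.1/9.11)^(1/2.30) = 2.488 m
h = 0.07 + 2.488 = 2.558 m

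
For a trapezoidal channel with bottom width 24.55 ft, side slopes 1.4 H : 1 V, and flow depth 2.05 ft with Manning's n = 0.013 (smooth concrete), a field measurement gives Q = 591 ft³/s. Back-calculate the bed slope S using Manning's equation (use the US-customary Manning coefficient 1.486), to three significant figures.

A = (b + z·y)·y = (24.55 + 1.4×2.05)×2.05 = 56.21 ft²
P = b + 2y√(1+z²) = 24.55 + 2×2.05×√(1+1.4²) = 31.60 ft
R = A/P = 56.21/31.60 = 1.779 ft
S = (Q·n / (1.486·A·R^(2/3)))² = (591×0.013 / (1.486×56.21×1.468))² = 0.003926

0.00393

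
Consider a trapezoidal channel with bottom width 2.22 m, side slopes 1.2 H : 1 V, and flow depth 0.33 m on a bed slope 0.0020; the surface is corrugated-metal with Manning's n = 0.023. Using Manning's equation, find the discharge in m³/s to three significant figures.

0.693 m³/s

A = (b + z·y)·y = (2.22 + 1.2×0.33)×0.33 = 0.8633 m²
P = b + 2y√(1+z²) = 2.22 + 2×0.33×√(1+1.2²) = 3.251 m
R = A/P = 0.8633/3.251 = 0.2655 m
Q = (1/n)·A·R^(2/3)·S^(1/2) = (1/0.023) × 0.8633 × 0.2655^(2/3) × 0.0020^(1/2) = 0.6935 m³/s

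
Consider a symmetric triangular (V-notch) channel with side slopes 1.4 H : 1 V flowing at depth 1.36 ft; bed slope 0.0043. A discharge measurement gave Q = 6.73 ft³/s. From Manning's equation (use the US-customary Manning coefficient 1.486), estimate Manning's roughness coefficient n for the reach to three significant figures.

0.0253

A = z·y² = 1.4×1.36² = 2.589 ft²
P = 2y√(1+z²) = 2×1.36×√(1+1.4²) = 4.680 ft
R = A/P = 2.589/4.680 = 0.5533 ft
n = (1.486/Q)·A·R^(2/3)·S^(1/2) = (1.486/6.73) × 2.589 × 0.6740 × 0.06557 = 0.02527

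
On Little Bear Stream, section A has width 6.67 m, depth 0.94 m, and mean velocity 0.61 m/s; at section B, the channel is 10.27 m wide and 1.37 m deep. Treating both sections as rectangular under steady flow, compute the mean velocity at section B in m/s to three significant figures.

Q = A₁V₁ = (6.67×0.94) × 0.61 = 3.825 m³/s
A₂ = 10.27 × 1.37 = 14.07 m²
V₂ = Q/A₂ = 3.825/14.07 = 0.2718 m/s

0.272 m/s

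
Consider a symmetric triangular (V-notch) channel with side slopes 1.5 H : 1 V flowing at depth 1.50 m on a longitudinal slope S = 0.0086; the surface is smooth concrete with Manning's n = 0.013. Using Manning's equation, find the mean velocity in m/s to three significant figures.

A = z·y² = 1.5×1.50² = 3.375 m²
P = 2y√(1+z²) = 2×1.50×√(1+1.5²) = 5.408 m
R = A/P = 3.375/5.408 = 0.6240 m
Q = (1/n)·A·R^(2/3)·S^(1/2) = (1/0.013) × 3.375 × 0.6240^(2/3) × 0.0086^(1/2) = 17.58 m³/s
V = Q/A = 17.58/3.375 = 5.209 m/s

5.21 m/s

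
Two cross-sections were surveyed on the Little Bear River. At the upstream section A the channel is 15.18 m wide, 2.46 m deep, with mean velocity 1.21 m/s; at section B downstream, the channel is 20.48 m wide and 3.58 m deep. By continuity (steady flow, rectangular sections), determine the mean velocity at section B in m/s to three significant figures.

0.616 m/s

Q = A₁V₁ = (15.18×2.46) × 1.21 = 45.18 m³/s
A₂ = 20.48 × 3.58 = 73.32 m²
V₂ = Q/A₂ = 45.18/73.32 = 0.6163 m/s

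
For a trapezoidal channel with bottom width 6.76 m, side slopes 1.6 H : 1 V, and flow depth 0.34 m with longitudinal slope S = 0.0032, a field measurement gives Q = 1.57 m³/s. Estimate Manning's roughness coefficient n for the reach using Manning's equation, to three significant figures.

0.0409

A = (b + z·y)·y = (6.76 + 1.6×0.34)×0.34 = 2.483 m²
P = b + 2y√(1+z²) = 6.76 + 2×0.34×√(1+1.6²) = 8.043 m
R = A/P = 2.483/8.043 = 0.3088 m
n = (1/Q)·A·R^(2/3)·S^(1/2) = (1/1.57) × 2.483 × 0.4568 × 0.05657 = 0.04088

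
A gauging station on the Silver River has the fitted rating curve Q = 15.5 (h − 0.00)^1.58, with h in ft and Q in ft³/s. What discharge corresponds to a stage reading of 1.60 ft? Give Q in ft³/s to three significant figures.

Q = 15.5 × (1.60 − 0.00)^1.58 = 15.5 × 1.6^1.58 = 32.57 ft³/s

32.6 ft³/s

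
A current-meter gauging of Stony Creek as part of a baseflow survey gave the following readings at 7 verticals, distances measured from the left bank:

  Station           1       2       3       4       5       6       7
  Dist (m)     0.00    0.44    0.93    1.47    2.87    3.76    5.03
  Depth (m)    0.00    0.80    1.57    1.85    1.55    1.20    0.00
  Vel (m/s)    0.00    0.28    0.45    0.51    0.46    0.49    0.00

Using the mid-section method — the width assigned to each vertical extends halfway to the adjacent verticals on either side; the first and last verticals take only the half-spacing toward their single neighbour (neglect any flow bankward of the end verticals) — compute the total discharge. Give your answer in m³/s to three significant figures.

w_2 = (0.93 − 0.00)/2 = 0.465 m; q_2 = 0.28 × 0.80 × 0.465 = 0.1042 m³/s
w_3 = (1.47 − 0.44)/2 = 0.515 m; q_3 = 0.45 × 1.57 × 0.515 = 0.3638 m³/s
w_4 = (2.87 − 0.93)/2 = 0.97 m; q_4 = 0.51 × 1.85 × 0.97 = 0.9152 m³/s
w_5 = (3.76 − 1.47)/2 = 1.145 m; q_5 = 0.46 × 1.55 × 1.145 = 0.8164 m³/s
w_6 = (5.03 − 2.87)/2 = 1.08 m; q_6 = 0.49 × 1.20 × 1.08 = 0.6350 m³/s
Stations 1, 7 contribute zero (depth or velocity is 0).
Q = Σ qᵢ = 2.835 m³/s

2.83 m³/s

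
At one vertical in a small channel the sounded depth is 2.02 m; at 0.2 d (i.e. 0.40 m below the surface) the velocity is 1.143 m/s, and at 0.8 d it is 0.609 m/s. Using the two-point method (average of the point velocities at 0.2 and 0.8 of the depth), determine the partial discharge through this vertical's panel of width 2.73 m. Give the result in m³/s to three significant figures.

4.83 m³/s

v̄ = (1.143 + 0.609) / 2 = 0.8760 m/s
q = v̄ × d × w = 0.8760 × 2.02 × 2.73 = 4.831 m³/s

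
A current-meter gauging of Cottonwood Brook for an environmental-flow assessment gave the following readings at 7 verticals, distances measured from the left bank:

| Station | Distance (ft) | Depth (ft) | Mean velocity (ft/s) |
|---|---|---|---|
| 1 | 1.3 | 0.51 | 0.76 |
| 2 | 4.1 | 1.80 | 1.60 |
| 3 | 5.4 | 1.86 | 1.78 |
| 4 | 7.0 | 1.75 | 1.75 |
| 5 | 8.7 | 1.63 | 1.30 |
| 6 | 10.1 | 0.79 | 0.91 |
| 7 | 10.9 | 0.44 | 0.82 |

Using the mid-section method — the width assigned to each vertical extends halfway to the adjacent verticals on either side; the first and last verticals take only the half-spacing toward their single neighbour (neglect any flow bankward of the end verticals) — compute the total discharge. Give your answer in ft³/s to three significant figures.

w_1 = (4.1 − 1.3)/2 = 1.4 ft; q_1 = 0.76 × 0.51 × 1.4 = 0.5426 ft³/s
w_2 = (5.4 − 1.3)/2 = 2.05 ft; q_2 = 1.60 × 1.80 × 2.05 = 5.904 ft³/s
w_3 = (7.0 − 4.1)/2 = 1.45 ft; q_3 = 1.78 × 1.86 × 1.45 = 4.801 ft³/s
w_4 = (8.7 − 5.4)/2 = 1.65 ft; q_4 = 1.75 × 1.75 × 1.65 = 5.053 ft³/s
w_5 = (10.1 − 7.0)/2 = 1.55 ft; q_5 = 1.30 × 1.63 × 1.55 = 3.284 ft³/s
w_6 = (10.9 − 8.7)/2 = 1.1 ft; q_6 = 0.91 × 0.79 × 1.1 = 0.7908 ft³/s
w_7 = (10.9 − 10.1)/2 = 0.4 ft; q_7 = 0.82 × 0.44 × 0.4 = 0.1443 ft³/s
Q = Σ qᵢ = 20.52 ft³/s

20.5 ft³/s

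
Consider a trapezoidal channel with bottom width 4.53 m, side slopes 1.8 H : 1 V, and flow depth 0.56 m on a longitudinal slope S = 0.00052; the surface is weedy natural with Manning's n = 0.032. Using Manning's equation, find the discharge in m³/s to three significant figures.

A = (b + z·y)·y = (4.53 + 1.8×0.56)×0.56 = 3.101 m²
P = b + 2y√(1+z²) = 4.53 + 2×0.56×√(1+1.8²) = 6.836 m
R = A/P = 3.101/6.836 = 0.4537 m
Q = (1/n)·A·R^(2/3)·S^(1/2) = (1/0.032) × 3.101 × 0.4537^(2/3) × 0.00052^(1/2) = 1.305 m³/s

1.30 m³/s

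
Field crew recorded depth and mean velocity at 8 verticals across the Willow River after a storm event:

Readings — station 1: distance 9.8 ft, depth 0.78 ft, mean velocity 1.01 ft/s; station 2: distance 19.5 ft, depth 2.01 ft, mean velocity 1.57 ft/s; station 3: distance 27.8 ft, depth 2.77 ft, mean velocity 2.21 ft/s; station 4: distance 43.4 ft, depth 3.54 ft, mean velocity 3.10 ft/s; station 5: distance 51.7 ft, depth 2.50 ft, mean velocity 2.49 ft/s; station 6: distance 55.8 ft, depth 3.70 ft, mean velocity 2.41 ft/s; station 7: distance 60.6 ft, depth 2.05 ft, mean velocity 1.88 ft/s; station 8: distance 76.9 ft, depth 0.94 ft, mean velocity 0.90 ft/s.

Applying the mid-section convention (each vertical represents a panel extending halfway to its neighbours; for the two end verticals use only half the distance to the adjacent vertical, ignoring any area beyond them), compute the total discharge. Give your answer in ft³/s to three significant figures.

362 ft³/s

w_1 = (19.5 − 9.8)/2 = 4.85 ft; q_1 = 1.01 × 0.78 × 4.85 = 3.821 ft³/s
w_2 = (27.8 − 9.8)/2 = 9 ft; q_2 = 1.57 × 2.01 × 9 = 28.40 ft³/s
w_3 = (43.4 − 19.5)/2 = 11.95 ft; q_3 = 2.21 × 2.77 × 11.95 = 73.15 ft³/s
w_4 = (51.7 − 27.8)/2 = 11.95 ft; q_4 = 3.10 × 3.54 × 11.95 = 131.1 ft³/s
w_5 = (55.8 − 43.4)/2 = 6.2 ft; q_5 = 2.49 × 2.50 × 6.2 = 38.60 ft³/s
w_6 = (60.6 − 51.7)/2 = 4.45 ft; q_6 = 2.41 × 3.70 × 4.45 = 39.68 ft³/s
w_7 = (76.9 − 55.8)/2 = 10.55 ft; q_7 = 1.88 × 2.05 × 10.55 = 40.66 ft³/s
w_8 = (76.9 − 60.6)/2 = 8.15 ft; q_8 = 0.90 × 0.94 × 8.15 = 6.895 ft³/s
Q = Σ qᵢ = 362.3 ft³/s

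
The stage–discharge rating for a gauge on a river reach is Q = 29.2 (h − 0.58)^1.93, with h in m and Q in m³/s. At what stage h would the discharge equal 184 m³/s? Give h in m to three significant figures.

3.18 m

h − h₀ = (Q/C)^(1/b) = (184/29.2)^(1/1.93) = 2.595 m
h = 0.58 + 2.595 = 3.175 m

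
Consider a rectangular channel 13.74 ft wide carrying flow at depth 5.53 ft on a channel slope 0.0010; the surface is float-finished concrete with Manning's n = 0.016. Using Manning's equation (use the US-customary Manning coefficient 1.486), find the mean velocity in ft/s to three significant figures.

6.20 ft/s

A = b·y = 13.74 × 5.53 = 75.98 ft²
P = b + 2y = 13.74 + 2×5.53 = 24.80 ft
R = A/P = 75.98/24.80 = 3.064 ft
Q = (1.486/n)·A·R^(2/3)·S^(1/2) = (1.486/0.016) × 75.98 × 3.064^(2/3) × 0.0010^(1/2) = 470.7 ft³/s
V = Q/A = 470.7/75.98 = 6.195 ft/s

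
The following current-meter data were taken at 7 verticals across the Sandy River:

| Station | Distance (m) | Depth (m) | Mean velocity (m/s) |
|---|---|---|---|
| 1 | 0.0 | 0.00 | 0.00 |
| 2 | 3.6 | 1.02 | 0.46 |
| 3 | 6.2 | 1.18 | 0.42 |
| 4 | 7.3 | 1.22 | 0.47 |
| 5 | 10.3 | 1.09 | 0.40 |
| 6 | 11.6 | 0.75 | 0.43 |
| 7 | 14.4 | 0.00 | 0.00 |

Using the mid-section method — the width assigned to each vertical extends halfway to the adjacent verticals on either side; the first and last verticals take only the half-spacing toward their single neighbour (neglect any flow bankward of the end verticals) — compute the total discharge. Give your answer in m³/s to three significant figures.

5.15 m³/s

w_2 = (6.2 − 0.0)/2 = 3.1 m; q_2 = 0.46 × 1.02 × 3.1 = 1.455 m³/s
w_3 = (7.3 − 3.6)/2 = 1.85 m; q_3 = 0.42 × 1.18 × 1.85 = 0.9169 m³/s
w_4 = (10.3 − 6.2)/2 = 2.05 m; q_4 = 0.47 × 1.22 × 2.05 = 1.175 m³/s
w_5 = (11.6 − 7.3)/2 = 2.15 m; q_5 = 0.40 × 1.09 × 2.15 = 0.9374 m³/s
w_6 = (14.4 − 10.3)/2 = 2.05 m; q_6 = 0.43 × 0.75 × 2.05 = 0.6611 m³/s
Stations 1, 7 contribute zero (depth or velocity is 0).
Q = Σ qᵢ = 5.145 m³/s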